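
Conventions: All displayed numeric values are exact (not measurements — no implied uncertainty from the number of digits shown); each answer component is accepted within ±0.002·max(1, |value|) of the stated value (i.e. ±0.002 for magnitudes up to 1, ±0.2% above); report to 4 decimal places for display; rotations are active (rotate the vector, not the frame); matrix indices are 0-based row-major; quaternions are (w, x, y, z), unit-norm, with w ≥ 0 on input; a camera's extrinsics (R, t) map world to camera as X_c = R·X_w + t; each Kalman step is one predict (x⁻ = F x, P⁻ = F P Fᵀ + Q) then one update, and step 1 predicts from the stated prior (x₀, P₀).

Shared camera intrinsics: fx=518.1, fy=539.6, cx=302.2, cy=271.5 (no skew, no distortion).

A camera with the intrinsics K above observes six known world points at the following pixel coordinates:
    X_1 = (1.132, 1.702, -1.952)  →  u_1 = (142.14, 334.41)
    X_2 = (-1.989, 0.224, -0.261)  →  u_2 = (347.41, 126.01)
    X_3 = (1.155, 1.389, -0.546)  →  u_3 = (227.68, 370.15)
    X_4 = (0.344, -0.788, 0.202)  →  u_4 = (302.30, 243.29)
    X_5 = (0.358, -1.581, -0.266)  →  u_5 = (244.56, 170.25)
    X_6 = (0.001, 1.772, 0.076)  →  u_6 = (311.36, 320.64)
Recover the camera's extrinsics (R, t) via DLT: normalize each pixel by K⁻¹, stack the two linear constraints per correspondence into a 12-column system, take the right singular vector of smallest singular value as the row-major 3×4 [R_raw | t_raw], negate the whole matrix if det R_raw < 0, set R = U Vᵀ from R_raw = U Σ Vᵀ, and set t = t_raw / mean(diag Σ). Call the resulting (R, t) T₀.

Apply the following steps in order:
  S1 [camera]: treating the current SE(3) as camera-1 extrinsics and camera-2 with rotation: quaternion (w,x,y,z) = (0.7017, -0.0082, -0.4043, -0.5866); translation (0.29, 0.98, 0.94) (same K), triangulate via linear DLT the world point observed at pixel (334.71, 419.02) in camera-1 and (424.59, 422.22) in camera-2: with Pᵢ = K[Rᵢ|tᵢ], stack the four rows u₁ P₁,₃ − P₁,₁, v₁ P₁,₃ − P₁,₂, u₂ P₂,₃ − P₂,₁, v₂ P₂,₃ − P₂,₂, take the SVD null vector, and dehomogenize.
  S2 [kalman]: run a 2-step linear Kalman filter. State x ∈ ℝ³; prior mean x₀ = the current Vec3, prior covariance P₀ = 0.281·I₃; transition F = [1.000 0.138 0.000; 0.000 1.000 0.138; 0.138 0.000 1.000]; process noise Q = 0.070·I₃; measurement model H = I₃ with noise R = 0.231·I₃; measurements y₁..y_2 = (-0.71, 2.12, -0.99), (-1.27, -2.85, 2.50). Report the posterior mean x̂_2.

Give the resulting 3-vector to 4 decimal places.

result = (-0.4939, -0.4763, 0.9240)

source (pnp_recover): camera pose = R=[-0.4145 0.0382 0.9093; 0.8073 0.4767 0.3479; -0.4201 0.8782 -0.2284], t=(-0.0100, -0.2200, 5.6201)
after S1 (triangulate): (1.2166, 1.0801, 0.9236)
after S2 (kf_track): (-0.4939, -0.4763, 0.9240)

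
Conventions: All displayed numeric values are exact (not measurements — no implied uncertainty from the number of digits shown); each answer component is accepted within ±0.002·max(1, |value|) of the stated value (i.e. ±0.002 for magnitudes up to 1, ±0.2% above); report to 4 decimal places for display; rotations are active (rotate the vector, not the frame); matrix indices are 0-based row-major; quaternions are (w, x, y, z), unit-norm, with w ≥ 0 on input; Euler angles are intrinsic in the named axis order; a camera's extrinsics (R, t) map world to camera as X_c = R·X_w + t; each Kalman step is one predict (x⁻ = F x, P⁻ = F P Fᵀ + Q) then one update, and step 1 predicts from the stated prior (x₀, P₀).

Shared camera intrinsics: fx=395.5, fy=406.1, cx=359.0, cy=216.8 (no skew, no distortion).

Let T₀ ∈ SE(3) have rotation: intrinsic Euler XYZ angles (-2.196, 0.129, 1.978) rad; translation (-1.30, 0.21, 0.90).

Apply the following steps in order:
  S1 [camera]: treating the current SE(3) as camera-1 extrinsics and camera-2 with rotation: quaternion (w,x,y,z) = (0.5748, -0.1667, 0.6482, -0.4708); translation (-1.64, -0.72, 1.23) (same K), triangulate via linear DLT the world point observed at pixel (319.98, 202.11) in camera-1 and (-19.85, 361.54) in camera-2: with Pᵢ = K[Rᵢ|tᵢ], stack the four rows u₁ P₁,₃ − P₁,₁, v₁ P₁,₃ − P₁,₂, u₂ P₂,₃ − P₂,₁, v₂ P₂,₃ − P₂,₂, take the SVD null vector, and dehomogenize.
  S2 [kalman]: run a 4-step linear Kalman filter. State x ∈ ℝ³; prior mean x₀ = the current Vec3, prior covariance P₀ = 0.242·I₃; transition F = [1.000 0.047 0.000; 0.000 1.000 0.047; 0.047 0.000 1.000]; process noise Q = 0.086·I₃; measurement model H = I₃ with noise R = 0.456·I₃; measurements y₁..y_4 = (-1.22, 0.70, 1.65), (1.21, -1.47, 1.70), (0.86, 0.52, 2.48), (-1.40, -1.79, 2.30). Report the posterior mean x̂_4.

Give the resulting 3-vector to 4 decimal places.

result = (-0.4982, -0.6585, 1.5957)

after S1 (triangulate): (-1.7935, -0.5211, -1.2860)
after S2 (kf_track): (-0.4982, -0.6585, 1.5957)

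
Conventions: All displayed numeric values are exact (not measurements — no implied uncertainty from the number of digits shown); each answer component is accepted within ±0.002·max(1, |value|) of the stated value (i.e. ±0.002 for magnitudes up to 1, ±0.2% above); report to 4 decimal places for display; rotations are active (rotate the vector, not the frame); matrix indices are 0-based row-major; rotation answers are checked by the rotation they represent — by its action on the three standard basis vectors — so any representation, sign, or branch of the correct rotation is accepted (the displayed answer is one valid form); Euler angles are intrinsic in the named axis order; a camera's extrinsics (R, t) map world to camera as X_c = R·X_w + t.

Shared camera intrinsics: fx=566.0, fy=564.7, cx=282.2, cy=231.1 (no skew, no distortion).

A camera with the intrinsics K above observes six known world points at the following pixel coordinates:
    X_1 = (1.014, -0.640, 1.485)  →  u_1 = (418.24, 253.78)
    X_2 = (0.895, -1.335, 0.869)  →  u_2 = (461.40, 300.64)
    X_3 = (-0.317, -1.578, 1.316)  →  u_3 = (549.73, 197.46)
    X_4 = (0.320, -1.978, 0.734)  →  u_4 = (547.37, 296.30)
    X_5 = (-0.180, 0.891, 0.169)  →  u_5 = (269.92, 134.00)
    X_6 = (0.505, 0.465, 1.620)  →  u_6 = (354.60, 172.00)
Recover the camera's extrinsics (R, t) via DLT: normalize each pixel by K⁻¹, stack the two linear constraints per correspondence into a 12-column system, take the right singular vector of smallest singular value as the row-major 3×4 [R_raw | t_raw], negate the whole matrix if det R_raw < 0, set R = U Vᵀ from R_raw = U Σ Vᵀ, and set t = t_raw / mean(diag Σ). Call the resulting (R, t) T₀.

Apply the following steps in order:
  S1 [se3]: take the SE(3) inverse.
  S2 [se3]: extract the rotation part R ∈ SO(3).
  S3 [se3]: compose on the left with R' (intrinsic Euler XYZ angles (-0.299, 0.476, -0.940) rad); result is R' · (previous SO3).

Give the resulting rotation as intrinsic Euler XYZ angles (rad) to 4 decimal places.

source (pnp_recover): camera pose = R=[-0.2197 -0.8083 0.5463; 0.8099 -0.4633 -0.3597; 0.5438 0.3634 0.7565], t=(0.4699, -0.3204, 5.1121)
after S1 (invert_se3): R=[-0.2197 0.8099 0.5438; -0.8083 -0.4633 0.3634; 0.5463 -0.3597 0.7565], t=(-2.4172, -1.6263, -4.2390)
after S2 (rot_of_se3): [-0.2197 0.8099 0.5438; -0.8083 -0.4633 0.3634; 0.5463 -0.3597 0.7565]
after S3 (compose_so3): [-0.4451 -0.0728 0.8925; -0.0374 -0.9943 -0.0997; 0.8947 -0.0777 0.4398]

rotation (euler_xyz) = (0.2229, 1.1030, 2.9795)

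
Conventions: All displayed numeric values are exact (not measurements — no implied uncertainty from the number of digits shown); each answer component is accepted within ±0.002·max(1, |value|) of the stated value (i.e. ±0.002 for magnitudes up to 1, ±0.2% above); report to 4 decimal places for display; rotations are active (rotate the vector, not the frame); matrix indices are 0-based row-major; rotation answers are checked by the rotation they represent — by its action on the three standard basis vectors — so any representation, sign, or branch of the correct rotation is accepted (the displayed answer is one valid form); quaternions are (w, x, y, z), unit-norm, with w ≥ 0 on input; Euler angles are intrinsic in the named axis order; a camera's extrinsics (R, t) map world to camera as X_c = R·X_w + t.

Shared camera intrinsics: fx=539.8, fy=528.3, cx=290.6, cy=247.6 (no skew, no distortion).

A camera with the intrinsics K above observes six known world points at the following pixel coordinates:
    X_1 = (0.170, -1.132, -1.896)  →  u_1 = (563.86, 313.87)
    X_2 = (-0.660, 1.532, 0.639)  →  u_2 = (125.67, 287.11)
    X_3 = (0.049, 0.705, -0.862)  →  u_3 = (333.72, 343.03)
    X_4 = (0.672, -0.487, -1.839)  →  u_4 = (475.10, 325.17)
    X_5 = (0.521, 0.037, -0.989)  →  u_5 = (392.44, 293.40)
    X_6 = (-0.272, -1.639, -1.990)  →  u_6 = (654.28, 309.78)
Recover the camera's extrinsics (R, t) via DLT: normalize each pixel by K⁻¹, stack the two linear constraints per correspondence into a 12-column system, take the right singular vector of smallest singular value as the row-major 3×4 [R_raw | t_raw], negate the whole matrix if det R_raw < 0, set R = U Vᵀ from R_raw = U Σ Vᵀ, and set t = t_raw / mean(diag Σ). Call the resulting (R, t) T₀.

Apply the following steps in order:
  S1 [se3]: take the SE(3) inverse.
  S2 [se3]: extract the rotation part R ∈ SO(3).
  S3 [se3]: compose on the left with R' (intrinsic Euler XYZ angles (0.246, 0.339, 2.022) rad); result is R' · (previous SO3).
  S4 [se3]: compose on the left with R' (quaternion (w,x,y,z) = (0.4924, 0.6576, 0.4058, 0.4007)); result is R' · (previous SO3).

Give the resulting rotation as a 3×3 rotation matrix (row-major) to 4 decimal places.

source (pnp_recover): camera pose = R=[-0.1030 -0.8350 -0.5405; -0.2600 0.5471 -0.7956; 0.9601 0.0586 -0.2735], t=(0.4900, -0.2401, 4.2098)
after S1 (invert_se3): R=[-0.1030 -0.2600 0.9601; -0.8350 0.5471 0.0586; -0.5405 -0.7956 -0.2735], t=(-4.0538, 0.2938, 1.2250)
after S2 (rot_of_se3): [-0.1030 -0.2600 0.9601; -0.8350 0.5471 0.0586; -0.5405 -0.7956 -0.2735]
after S3 (compose_so3): [0.5713 -0.6220 -0.5355; 0.4519 -0.3063 0.8379; -0.6852 -0.7206 0.1061]
after S4 (compose_so3): [-0.3722 -0.9277 0.0276; 0.6671 -0.2881 -0.6869; 0.6453 -0.2373 0.7262]

rotation (matrix) = ((-0.3722, -0.9277, 0.0276), (0.6671, -0.2881, -0.6869), (0.6453, -0.2373, 0.7262))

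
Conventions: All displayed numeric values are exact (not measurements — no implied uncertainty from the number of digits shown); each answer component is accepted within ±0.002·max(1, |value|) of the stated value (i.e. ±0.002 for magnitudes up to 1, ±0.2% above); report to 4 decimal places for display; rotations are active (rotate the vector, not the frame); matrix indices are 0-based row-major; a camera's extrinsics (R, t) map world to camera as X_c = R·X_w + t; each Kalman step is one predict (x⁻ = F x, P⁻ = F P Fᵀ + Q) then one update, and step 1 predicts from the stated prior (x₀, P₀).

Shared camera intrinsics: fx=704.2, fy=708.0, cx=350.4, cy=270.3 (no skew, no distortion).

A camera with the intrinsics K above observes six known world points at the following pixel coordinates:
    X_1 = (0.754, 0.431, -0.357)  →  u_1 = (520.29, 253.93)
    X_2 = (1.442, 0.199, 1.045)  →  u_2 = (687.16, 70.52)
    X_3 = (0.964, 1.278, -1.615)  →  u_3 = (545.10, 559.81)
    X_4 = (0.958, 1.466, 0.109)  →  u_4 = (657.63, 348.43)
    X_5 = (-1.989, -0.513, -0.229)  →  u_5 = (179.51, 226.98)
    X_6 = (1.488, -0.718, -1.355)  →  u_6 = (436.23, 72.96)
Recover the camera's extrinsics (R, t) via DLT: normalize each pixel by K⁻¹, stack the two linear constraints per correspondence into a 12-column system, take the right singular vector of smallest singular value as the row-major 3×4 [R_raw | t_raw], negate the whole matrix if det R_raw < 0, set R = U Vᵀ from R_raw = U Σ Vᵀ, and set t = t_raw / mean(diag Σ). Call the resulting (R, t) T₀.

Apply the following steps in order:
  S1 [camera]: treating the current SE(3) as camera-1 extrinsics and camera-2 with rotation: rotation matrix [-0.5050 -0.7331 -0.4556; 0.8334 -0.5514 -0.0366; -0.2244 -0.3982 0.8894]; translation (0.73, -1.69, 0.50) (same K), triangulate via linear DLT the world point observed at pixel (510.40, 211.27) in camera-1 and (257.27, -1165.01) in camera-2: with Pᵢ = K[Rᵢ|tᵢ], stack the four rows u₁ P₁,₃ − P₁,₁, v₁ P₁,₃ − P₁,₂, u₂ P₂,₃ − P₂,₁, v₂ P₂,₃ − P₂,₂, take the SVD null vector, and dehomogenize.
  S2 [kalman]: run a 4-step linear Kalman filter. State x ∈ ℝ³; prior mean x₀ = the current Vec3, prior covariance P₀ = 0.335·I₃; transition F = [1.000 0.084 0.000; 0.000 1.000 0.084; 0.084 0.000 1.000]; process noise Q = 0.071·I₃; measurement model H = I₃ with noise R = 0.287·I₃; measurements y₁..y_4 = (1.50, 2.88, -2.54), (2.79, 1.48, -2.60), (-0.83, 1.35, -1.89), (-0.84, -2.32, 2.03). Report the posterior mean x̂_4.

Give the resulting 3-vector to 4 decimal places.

source (pnp_recover): camera pose = R=[0.6721 0.5211 0.5261; -0.2135 0.8166 -0.5363; -0.7091 0.2481 0.6601], t=(0.3700, -0.4700, 4.4500)
after S1 (triangulate): (0.0389, 0.6204, 0.8517)
after S2 (kf_track): (0.2140, -0.1327, -0.3063)

result = (0.2140, -0.1327, -0.3063)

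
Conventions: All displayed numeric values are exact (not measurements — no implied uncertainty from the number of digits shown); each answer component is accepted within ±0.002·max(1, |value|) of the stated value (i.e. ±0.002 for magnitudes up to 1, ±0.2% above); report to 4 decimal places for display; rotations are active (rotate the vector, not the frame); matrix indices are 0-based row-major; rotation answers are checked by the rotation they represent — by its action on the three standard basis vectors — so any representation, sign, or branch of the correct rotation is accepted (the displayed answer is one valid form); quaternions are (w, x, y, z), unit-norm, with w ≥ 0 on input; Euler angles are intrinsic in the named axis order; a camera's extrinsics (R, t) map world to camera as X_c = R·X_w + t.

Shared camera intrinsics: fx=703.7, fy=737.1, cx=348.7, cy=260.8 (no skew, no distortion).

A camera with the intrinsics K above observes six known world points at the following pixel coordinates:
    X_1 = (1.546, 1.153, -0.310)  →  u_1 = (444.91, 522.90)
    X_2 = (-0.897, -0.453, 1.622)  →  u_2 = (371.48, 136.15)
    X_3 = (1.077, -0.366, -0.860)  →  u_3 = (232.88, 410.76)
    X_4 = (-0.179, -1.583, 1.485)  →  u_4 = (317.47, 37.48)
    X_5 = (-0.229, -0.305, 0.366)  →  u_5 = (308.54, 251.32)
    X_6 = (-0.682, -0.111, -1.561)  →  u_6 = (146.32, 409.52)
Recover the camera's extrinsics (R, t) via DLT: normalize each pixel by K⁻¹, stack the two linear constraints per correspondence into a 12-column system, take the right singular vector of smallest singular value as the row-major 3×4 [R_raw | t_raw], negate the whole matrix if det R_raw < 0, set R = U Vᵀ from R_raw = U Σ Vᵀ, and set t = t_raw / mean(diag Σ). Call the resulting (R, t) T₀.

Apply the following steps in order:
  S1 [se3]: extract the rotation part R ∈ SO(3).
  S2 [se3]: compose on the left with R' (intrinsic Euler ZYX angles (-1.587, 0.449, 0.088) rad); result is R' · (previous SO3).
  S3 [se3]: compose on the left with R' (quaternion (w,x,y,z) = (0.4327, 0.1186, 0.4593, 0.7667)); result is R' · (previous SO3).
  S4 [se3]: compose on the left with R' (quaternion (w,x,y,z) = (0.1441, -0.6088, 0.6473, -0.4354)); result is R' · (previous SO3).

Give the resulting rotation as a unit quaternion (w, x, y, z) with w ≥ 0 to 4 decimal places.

source (pnp_recover): camera pose = R=[0.3812 0.5752 0.7238; 0.1946 0.7154 -0.6710; -0.9038 0.3966 0.1608], t=(-0.3500, 0.4300, 5.9499)
after S1 (rot_of_se3): [0.3812 0.5752 0.7238; 0.1946 0.7154 -0.6710; -0.9038 0.3966 0.1608]
after S2 (compose_so3): [0.2739 0.6661 -0.6938; 0.0355 -0.7278 -0.6848; -0.9611 0.1629 -0.2230]
after S3 (compose_so3): [-0.7401 0.1000 0.6650; -0.3739 0.7608 -0.5305; -0.5590 -0.6413 -0.5256]
after S4 (compose_so3): [0.0079 -0.9855 -0.1696; 0.9382 0.0660 -0.3397; 0.3459 -0.1564 0.9251]

rotation (quat) = (0.7069, 0.0648, -0.1823, 0.6803)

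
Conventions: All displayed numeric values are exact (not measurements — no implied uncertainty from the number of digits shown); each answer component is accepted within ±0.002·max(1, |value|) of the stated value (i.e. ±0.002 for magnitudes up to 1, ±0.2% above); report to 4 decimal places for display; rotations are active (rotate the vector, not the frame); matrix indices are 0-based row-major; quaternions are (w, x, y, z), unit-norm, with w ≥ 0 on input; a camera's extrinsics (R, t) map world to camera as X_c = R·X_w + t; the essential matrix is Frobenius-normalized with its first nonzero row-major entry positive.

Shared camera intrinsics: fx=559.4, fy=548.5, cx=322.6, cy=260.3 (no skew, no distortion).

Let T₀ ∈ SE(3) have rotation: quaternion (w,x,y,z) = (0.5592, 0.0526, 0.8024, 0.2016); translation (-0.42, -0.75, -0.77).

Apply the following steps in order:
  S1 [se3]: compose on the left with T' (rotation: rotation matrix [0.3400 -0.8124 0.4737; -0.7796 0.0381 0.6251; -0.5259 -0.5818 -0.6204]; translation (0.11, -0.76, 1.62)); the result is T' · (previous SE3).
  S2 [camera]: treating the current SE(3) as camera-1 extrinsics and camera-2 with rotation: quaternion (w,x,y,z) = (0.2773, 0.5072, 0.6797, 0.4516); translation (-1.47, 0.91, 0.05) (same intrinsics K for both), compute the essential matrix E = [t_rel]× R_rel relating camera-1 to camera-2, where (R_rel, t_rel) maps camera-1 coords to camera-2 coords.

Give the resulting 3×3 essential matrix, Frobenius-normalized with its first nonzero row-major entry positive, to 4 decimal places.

after S1 (compose_se3): R=[-0.7923 -0.6087 -0.0416; -0.2482 0.3838 -0.8894; 0.5574 -0.6944 -0.4552], t=(0.2118, -0.9425, 2.7550)
after S2 (essential): [0.6046 0.2705 -0.1802; 0.0737 -0.4554 -0.5272; -0.1406 -0.1322 -0.0298]

matrix = [0.6046 0.2705 -0.1802; 0.0737 -0.4554 -0.5272; -0.1406 -0.1322 -0.0298]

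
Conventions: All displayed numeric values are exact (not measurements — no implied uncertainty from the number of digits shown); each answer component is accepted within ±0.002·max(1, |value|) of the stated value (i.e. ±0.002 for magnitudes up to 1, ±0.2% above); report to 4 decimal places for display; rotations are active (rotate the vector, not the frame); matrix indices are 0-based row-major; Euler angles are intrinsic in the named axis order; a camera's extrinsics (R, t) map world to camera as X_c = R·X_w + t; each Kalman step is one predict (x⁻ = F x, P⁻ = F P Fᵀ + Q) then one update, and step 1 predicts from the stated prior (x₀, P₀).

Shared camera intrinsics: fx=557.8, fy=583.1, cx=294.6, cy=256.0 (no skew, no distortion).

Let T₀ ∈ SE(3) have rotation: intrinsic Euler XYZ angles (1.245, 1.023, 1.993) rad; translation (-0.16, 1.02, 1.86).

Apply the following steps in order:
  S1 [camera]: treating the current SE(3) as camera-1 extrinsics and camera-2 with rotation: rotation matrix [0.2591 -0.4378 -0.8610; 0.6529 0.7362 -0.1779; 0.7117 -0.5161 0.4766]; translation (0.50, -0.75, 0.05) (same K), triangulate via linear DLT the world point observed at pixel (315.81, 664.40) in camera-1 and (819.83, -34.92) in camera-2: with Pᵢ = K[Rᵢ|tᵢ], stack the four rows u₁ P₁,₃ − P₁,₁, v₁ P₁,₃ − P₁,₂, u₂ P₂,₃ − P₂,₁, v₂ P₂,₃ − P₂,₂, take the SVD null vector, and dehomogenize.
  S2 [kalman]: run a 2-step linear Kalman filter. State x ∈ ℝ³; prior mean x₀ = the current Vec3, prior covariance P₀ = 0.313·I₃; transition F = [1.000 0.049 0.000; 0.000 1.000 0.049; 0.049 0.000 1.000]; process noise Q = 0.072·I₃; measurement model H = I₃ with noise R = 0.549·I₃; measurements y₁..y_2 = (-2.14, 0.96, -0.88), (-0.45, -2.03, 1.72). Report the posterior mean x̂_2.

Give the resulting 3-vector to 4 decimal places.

result = (-0.1868, -1.1010, 0.2994)

after S1 (triangulate): (1.5039, -1.6288, -0.1861)
after S2 (kf_track): (-0.1868, -1.1010, 0.2994)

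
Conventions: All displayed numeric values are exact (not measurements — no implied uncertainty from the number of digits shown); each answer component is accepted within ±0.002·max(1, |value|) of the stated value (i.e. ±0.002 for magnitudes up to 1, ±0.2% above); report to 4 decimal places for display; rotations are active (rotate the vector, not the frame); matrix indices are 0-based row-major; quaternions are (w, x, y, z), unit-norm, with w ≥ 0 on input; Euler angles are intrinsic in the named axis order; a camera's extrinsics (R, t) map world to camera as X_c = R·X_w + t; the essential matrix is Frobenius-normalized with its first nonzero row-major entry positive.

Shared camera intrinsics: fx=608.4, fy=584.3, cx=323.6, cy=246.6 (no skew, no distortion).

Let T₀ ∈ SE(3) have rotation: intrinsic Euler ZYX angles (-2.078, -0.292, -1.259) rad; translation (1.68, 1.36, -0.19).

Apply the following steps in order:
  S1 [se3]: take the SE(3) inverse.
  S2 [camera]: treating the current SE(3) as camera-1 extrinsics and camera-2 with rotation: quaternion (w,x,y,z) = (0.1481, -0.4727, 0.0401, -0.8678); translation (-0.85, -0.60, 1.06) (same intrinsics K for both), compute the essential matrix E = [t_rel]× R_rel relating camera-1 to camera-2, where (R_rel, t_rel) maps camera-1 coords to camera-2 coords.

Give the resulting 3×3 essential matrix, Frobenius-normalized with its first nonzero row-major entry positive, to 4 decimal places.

matrix = [0.3694 -0.0416 0.5124; -0.1063 0.4703 -0.1826; 0.1591 0.5254 0.1790]

after S1 (invert_se3): R=[-0.4652 -0.8371 0.2879; 0.1351 -0.3885 -0.9115; 0.8749 -0.3851 0.2938], t=(1.9747, 0.1283, -0.8902)
after S2 (essential): [0.3694 -0.0416 0.5124; -0.1063 0.4703 -0.1826; 0.1591 0.5254 0.1790]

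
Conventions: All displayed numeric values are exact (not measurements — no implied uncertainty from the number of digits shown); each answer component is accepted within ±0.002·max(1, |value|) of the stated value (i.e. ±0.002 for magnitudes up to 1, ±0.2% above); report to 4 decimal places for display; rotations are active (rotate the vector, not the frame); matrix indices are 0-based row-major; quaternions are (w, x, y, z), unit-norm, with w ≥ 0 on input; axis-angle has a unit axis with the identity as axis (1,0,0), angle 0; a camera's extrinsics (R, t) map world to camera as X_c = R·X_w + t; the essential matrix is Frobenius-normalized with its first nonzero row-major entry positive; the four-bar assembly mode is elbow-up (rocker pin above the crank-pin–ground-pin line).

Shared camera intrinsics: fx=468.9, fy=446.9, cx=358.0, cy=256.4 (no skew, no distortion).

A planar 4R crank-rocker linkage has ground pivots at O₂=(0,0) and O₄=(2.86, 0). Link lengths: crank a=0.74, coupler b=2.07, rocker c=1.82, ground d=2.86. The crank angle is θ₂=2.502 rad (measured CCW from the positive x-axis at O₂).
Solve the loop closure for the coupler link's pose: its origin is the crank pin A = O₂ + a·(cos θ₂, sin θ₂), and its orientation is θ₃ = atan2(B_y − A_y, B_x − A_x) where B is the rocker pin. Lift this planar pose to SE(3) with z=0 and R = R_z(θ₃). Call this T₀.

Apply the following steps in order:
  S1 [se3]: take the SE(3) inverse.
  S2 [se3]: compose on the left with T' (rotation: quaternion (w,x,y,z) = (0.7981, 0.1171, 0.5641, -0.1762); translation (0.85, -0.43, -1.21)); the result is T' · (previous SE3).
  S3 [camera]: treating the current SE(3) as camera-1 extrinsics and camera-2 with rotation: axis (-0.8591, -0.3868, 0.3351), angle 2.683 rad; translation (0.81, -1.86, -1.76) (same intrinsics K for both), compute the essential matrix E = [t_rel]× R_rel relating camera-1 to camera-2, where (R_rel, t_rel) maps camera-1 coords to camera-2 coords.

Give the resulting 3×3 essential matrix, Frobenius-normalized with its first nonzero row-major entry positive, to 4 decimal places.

matrix = [0.6523 -0.0542 -0.2655; 0.0738 -0.0609 0.1050; -0.2098 0.2923 -0.5929]

source (fourbar_fk): coupler pose = R=[0.9542 -0.2993 0.0000; 0.2993 0.9542 0.0000; 0.0000 0.0000 1.0000], t=(-0.5937, 0.4417, 0.0000)
after S1 (invert_se3): R=[0.9542 0.2993 0.0000; -0.2993 0.9542 0.0000; 0.0000 0.0000 1.0000], t=(0.4343, -0.5991, 0.0000)
after S2 (compose_se3): R=[0.1639 0.4847 0.8592; -0.4148 0.8241 -0.3857; -0.8950 -0.2932 0.3361], t=(0.7333, -1.0403, -1.6119)
after S3 (essential): [0.6523 -0.0542 -0.2655; 0.0738 -0.0609 0.1050; -0.2098 0.2923 -0.5929]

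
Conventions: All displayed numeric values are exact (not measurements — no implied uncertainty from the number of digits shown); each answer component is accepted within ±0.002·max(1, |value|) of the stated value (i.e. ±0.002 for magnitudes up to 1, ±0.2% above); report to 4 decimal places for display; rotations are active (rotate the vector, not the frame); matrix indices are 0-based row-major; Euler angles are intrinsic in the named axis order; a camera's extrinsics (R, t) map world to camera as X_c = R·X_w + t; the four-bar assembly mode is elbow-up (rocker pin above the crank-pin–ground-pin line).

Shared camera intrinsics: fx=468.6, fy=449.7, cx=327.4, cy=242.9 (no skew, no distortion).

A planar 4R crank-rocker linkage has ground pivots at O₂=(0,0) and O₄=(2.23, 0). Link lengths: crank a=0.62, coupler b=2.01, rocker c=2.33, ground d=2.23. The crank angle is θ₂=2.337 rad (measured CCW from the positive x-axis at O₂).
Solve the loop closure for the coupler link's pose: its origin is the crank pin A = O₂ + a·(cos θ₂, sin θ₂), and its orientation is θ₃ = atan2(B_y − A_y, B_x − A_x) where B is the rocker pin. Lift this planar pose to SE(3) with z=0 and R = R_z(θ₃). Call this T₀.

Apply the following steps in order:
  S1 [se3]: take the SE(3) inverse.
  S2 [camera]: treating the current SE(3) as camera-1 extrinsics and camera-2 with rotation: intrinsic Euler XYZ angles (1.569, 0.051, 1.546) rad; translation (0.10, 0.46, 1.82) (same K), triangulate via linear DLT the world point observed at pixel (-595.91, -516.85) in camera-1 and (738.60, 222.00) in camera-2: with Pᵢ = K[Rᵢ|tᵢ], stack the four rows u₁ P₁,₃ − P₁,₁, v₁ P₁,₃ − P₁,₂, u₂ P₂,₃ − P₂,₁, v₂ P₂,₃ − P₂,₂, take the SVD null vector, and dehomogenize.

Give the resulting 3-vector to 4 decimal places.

result = (-0.4767, -1.0413, 0.5736)

source (fourbar_fk): coupler pose = R=[0.6745 -0.7383 0.0000; 0.7383 0.6745 0.0000; 0.0000 0.0000 1.0000], t=(-0.4299, 0.4467, 0.0000)
after S1 (invert_se3): R=[0.6745 0.7383 0.0000; -0.7383 0.6745 -0.0000; 0.0000 0.0000 1.0000], t=(-0.0399, -0.6187, 0.0000)
after S2 (triangulate): (-0.4767, -1.0413, 0.5736)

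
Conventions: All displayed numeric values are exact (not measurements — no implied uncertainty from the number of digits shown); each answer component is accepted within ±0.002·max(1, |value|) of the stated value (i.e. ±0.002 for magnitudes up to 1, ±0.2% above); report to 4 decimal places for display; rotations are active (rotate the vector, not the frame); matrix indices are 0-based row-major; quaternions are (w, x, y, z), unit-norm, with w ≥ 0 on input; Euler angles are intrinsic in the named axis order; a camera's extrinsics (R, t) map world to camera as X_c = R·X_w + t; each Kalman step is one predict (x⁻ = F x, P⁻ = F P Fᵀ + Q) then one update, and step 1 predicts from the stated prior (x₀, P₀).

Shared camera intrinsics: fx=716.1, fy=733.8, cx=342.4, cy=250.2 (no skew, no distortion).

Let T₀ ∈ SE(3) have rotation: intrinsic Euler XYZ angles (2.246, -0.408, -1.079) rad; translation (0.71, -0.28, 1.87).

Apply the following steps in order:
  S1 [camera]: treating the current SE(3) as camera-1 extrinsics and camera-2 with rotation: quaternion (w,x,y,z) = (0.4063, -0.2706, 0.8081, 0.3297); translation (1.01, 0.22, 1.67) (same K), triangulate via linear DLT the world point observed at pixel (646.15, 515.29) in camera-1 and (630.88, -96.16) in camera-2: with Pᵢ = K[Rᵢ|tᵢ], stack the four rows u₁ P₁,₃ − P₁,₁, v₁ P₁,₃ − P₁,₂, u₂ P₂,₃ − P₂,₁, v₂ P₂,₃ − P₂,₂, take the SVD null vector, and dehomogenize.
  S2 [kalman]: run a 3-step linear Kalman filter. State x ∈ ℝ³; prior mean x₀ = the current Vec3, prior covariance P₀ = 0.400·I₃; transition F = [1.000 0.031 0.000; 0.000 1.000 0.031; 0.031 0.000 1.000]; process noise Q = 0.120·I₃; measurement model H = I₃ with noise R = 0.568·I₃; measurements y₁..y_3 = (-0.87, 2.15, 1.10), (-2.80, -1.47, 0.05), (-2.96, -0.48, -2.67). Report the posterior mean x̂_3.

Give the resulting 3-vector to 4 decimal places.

after S1 (triangulate): (0.3177, -0.4119, -0.9391)
after S2 (kf_track): (-1.9482, -0.3043, -1.0551)

result = (-1.9482, -0.3043, -1.0551)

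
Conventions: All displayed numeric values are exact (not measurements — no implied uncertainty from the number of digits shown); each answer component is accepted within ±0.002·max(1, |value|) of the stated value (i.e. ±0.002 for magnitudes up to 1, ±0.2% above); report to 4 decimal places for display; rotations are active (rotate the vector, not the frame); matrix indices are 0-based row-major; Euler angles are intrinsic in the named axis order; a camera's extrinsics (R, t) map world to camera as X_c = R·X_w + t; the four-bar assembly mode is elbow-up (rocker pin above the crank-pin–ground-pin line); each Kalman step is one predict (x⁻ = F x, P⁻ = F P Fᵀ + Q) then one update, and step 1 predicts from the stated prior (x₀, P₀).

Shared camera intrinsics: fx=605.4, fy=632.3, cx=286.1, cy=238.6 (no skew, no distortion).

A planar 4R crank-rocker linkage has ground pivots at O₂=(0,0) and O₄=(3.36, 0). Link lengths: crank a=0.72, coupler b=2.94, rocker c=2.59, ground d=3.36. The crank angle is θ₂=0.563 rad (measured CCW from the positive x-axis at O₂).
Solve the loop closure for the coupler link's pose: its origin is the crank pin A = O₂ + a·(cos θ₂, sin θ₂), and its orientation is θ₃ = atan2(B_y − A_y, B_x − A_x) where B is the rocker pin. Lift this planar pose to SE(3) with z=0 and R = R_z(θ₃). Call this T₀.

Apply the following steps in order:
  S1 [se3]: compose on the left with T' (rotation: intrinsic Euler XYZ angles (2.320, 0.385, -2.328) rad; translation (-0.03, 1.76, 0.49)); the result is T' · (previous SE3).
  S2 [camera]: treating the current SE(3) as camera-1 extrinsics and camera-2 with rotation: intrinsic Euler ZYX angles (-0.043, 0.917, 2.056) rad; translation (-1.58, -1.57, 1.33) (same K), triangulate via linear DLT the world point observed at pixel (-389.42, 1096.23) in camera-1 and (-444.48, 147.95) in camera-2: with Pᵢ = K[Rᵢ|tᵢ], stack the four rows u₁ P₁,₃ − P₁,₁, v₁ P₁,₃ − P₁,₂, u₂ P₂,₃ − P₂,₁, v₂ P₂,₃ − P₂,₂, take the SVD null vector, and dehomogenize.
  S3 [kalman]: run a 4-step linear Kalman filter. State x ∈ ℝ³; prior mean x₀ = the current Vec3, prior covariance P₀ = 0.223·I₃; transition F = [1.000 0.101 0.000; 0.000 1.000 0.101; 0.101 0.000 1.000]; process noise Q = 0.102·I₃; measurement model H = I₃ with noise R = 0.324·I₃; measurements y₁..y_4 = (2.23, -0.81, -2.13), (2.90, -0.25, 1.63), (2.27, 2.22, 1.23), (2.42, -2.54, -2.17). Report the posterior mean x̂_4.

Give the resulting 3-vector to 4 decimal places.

source (fourbar_fk): coupler pose = R=[0.6968 -0.7172 0.0000; 0.7172 0.6968 0.0000; 0.0000 0.0000 1.0000], t=(0.6089, 0.3843, 0.0000)
after S1 (compose_se3): R=[0.0395 0.9260 0.3756; 0.6922 0.2457 -0.6786; -0.7207 0.2867 -0.6312], t=(-0.1588, 2.2029, -0.0628)
after S2 (triangulate): (-1.3502, -0.8832, -0.9029)
after S3 (kf_track): (2.0364, -0.7112, -0.4891)

result = (2.0364, -0.7112, -0.4891)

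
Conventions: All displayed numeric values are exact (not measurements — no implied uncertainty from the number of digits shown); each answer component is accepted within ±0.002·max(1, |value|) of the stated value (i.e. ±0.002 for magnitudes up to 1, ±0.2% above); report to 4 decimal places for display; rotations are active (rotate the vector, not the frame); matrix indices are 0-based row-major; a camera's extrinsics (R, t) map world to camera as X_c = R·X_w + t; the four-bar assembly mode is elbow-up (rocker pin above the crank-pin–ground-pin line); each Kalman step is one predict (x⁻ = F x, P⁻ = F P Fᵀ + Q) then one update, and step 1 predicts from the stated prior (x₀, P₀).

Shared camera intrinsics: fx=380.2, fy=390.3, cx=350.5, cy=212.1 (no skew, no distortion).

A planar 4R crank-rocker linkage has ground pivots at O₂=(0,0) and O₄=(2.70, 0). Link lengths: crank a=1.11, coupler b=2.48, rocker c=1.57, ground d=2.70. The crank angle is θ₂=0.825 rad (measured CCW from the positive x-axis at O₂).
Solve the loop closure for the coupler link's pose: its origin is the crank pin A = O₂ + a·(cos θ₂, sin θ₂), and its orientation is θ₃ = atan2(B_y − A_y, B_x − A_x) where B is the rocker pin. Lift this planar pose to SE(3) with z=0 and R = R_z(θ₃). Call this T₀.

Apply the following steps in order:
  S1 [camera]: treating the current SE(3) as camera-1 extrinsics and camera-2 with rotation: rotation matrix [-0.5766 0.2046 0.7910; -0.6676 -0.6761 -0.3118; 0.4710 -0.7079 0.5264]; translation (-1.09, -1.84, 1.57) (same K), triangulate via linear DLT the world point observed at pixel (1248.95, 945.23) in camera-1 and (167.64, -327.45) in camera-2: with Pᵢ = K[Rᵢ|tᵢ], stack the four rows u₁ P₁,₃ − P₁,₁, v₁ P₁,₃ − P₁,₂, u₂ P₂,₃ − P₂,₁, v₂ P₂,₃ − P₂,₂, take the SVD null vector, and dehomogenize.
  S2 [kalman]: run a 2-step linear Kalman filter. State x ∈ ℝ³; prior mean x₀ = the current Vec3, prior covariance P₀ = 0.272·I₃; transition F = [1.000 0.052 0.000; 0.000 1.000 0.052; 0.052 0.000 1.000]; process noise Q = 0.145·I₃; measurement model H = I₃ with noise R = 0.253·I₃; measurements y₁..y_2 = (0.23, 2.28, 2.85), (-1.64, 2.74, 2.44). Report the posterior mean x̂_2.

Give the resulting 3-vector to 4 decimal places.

result = (-0.5181, 2.2499, 2.3033)

source (fourbar_fk): coupler pose = R=[0.9601 -0.2796 0.0000; 0.2796 0.9601 0.0000; 0.0000 0.0000 1.0000], t=(0.7532, 0.8153, 0.0000)
after S1 (triangulate): (1.4238, 0.3991, 0.8500)
after S2 (kf_track): (-0.5181, 2.2499, 2.3033)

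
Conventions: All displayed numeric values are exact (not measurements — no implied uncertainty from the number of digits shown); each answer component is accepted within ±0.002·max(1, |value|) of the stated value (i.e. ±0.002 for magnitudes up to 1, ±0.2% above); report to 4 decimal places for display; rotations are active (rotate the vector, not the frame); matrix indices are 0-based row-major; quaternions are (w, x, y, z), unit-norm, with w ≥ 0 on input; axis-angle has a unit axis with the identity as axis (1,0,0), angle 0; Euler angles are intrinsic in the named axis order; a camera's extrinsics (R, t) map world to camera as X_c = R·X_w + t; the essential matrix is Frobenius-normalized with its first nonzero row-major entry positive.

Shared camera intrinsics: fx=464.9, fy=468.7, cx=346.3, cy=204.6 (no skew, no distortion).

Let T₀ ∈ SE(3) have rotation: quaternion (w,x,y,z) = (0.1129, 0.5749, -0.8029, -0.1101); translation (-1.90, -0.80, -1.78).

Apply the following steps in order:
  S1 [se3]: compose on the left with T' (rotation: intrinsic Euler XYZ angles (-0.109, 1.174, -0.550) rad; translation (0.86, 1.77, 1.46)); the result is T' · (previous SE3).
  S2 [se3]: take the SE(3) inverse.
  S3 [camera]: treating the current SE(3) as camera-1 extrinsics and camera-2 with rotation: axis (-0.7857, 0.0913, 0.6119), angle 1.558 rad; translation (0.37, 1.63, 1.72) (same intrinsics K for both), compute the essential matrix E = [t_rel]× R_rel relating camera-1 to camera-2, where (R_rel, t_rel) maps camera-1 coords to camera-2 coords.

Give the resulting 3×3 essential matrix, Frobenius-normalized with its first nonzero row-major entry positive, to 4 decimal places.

matrix = [0.2271 -0.3348 0.3516; 0.3713 -0.4009 -0.0346; -0.2081 0.0847 0.6021]

after S1 (compose_se3): R=[-0.2443 0.0504 -0.9684; -0.5617 0.8067 0.1837; 0.7905 0.5888 -0.1688], t=(-1.5693, 2.2089, 2.6108)
after S2 (invert_se3): R=[-0.2443 -0.5617 0.7905; 0.0504 0.8067 0.5888; -0.9684 0.1837 -0.1688], t=(-1.2065, -3.2401, -1.4848)
after S3 (essential): [0.2271 -0.3348 0.3516; 0.3713 -0.4009 -0.0346; -0.2081 0.0847 0.6021]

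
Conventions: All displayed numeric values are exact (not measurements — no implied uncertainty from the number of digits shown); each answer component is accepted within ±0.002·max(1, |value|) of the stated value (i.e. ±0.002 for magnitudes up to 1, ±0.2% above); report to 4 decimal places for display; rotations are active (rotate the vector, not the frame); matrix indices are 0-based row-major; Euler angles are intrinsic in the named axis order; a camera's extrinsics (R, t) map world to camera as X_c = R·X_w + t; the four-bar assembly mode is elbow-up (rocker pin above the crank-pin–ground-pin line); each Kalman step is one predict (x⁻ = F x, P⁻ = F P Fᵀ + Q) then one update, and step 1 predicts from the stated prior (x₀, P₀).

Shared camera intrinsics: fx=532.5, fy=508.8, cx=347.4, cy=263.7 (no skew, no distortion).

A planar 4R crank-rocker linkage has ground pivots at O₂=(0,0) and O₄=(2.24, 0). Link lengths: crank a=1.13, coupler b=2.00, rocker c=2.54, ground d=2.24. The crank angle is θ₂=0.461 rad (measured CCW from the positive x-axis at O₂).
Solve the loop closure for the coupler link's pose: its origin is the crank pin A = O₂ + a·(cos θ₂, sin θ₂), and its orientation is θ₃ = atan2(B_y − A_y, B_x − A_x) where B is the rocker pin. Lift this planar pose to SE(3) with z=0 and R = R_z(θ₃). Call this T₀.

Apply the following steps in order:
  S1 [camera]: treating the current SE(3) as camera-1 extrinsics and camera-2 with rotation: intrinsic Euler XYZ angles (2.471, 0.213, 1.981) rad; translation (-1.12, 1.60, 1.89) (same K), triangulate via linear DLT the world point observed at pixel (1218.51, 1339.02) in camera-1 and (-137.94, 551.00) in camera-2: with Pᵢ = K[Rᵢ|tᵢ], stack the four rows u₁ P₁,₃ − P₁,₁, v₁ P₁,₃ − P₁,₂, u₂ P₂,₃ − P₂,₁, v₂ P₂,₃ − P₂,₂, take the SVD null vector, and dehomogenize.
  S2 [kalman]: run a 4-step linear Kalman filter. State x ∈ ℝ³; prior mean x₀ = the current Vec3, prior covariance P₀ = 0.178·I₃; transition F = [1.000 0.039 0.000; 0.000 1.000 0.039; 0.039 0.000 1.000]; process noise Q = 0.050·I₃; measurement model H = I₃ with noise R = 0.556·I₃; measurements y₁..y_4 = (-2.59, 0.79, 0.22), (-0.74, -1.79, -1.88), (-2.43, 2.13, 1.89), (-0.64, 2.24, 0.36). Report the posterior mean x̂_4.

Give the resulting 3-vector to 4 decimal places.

source (fourbar_fk): coupler pose = R=[0.2551 -0.9669 0.0000; 0.9669 0.2551 0.0000; 0.0000 0.0000 1.0000], t=(1.0120, 0.5027, 0.0000)
after S1 (triangulate): (0.5396, 0.3064, 0.5217)
after S2 (kf_track): (-0.8502, 0.9209, 0.3277)

result = (-0.8502, 0.9209, 0.3277)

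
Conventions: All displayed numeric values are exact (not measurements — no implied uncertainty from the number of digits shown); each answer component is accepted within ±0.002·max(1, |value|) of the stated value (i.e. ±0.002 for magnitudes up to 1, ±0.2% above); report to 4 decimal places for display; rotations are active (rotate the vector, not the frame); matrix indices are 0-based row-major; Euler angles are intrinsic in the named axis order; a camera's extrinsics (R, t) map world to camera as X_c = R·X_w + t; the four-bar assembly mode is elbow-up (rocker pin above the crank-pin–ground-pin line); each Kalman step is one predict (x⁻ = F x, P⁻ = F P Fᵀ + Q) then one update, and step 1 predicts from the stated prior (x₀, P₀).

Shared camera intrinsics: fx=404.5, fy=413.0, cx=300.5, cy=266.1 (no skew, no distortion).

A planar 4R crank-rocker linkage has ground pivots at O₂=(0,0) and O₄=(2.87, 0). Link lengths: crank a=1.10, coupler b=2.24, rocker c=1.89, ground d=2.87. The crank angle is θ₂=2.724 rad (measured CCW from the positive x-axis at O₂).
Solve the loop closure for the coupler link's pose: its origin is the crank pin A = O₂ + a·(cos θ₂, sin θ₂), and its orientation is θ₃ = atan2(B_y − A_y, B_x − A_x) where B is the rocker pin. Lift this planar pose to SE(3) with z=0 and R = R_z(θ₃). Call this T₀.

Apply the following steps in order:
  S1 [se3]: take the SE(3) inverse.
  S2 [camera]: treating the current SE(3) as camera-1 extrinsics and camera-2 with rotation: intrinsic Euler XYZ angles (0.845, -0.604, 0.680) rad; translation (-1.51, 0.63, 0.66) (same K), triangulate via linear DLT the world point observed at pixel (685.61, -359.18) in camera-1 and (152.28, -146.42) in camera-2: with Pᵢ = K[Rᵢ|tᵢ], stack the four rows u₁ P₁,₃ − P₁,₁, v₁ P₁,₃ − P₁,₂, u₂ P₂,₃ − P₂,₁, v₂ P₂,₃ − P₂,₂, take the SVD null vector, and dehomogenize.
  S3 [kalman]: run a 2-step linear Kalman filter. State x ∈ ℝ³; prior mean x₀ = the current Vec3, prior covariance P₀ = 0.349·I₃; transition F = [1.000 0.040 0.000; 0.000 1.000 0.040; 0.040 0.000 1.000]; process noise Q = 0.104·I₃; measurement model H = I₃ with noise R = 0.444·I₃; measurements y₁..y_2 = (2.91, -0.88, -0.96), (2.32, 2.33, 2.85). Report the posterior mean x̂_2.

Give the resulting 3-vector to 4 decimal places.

result = (2.1869, 0.2201, 1.5750)

source (fourbar_fk): coupler pose = R=[0.9817 -0.1904 0.0000; 0.1904 0.9817 0.0000; 0.0000 0.0000 1.0000], t=(-1.0055, 0.4461, 0.0000)
after S1 (invert_se3): R=[0.9817 0.1904 0.0000; -0.1904 0.9817 0.0000; 0.0000 0.0000 1.0000], t=(0.9021, -0.6294, 0.0000)
after S2 (triangulate): (1.2785, -1.9911, 1.8676)
after S3 (kf_track): (2.1869, 0.2201, 1.5750)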